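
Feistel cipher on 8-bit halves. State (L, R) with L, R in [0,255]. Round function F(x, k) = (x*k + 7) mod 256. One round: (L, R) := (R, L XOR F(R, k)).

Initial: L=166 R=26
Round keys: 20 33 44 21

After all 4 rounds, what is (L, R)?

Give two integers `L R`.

Answer: 22 31

Derivation:
Round 1 (k=20): L=26 R=169
Round 2 (k=33): L=169 R=202
Round 3 (k=44): L=202 R=22
Round 4 (k=21): L=22 R=31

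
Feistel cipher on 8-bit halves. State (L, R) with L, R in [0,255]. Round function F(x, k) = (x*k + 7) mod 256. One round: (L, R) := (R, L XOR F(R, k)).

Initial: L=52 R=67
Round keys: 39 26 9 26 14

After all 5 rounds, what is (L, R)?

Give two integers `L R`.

Round 1 (k=39): L=67 R=8
Round 2 (k=26): L=8 R=148
Round 3 (k=9): L=148 R=51
Round 4 (k=26): L=51 R=161
Round 5 (k=14): L=161 R=230

Answer: 161 230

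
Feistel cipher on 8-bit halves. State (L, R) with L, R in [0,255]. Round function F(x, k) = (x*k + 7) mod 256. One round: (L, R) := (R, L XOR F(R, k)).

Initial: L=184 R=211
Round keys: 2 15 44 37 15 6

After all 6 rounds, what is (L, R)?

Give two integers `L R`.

Round 1 (k=2): L=211 R=21
Round 2 (k=15): L=21 R=145
Round 3 (k=44): L=145 R=230
Round 4 (k=37): L=230 R=212
Round 5 (k=15): L=212 R=149
Round 6 (k=6): L=149 R=81

Answer: 149 81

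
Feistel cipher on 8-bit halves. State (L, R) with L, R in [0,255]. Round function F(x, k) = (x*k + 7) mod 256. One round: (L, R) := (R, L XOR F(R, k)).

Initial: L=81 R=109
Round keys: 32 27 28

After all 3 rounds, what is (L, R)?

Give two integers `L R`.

Answer: 148 193

Derivation:
Round 1 (k=32): L=109 R=246
Round 2 (k=27): L=246 R=148
Round 3 (k=28): L=148 R=193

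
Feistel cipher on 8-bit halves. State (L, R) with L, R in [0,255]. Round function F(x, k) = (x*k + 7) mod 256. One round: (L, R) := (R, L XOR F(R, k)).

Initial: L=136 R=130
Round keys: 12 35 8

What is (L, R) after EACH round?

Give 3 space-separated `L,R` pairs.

Round 1 (k=12): L=130 R=151
Round 2 (k=35): L=151 R=46
Round 3 (k=8): L=46 R=224

Answer: 130,151 151,46 46,224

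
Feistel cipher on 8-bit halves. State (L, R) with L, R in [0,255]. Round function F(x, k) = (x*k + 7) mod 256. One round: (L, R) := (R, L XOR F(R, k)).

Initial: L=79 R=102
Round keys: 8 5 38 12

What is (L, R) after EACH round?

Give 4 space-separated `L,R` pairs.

Round 1 (k=8): L=102 R=120
Round 2 (k=5): L=120 R=57
Round 3 (k=38): L=57 R=5
Round 4 (k=12): L=5 R=122

Answer: 102,120 120,57 57,5 5,122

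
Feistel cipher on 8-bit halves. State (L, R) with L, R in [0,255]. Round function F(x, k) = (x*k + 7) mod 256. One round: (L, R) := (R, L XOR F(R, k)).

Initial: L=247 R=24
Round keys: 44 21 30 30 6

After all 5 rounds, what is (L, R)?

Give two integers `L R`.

Answer: 250 250

Derivation:
Round 1 (k=44): L=24 R=208
Round 2 (k=21): L=208 R=15
Round 3 (k=30): L=15 R=25
Round 4 (k=30): L=25 R=250
Round 5 (k=6): L=250 R=250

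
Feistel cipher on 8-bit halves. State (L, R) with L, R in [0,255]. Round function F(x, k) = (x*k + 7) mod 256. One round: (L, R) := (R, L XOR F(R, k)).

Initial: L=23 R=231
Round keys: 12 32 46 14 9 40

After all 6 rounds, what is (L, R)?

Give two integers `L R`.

Answer: 91 254

Derivation:
Round 1 (k=12): L=231 R=204
Round 2 (k=32): L=204 R=96
Round 3 (k=46): L=96 R=139
Round 4 (k=14): L=139 R=193
Round 5 (k=9): L=193 R=91
Round 6 (k=40): L=91 R=254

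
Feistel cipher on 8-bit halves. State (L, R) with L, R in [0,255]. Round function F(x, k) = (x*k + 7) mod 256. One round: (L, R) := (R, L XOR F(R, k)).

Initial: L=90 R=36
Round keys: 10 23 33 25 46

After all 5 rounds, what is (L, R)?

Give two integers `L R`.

Round 1 (k=10): L=36 R=53
Round 2 (k=23): L=53 R=238
Round 3 (k=33): L=238 R=128
Round 4 (k=25): L=128 R=105
Round 5 (k=46): L=105 R=101

Answer: 105 101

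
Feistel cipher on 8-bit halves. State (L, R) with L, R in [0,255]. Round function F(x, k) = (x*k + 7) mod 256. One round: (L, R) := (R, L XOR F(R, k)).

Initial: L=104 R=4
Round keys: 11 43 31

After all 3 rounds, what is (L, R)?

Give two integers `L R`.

Answer: 84 104

Derivation:
Round 1 (k=11): L=4 R=91
Round 2 (k=43): L=91 R=84
Round 3 (k=31): L=84 R=104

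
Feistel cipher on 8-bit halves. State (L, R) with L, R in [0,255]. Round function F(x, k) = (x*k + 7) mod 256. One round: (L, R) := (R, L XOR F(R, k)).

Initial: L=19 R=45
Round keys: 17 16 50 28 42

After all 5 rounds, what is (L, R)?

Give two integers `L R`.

Round 1 (k=17): L=45 R=23
Round 2 (k=16): L=23 R=90
Round 3 (k=50): L=90 R=140
Round 4 (k=28): L=140 R=13
Round 5 (k=42): L=13 R=165

Answer: 13 165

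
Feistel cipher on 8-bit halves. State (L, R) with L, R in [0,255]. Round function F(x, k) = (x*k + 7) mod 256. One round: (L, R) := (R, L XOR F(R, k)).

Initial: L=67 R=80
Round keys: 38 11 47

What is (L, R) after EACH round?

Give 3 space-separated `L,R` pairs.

Round 1 (k=38): L=80 R=164
Round 2 (k=11): L=164 R=67
Round 3 (k=47): L=67 R=240

Answer: 80,164 164,67 67,240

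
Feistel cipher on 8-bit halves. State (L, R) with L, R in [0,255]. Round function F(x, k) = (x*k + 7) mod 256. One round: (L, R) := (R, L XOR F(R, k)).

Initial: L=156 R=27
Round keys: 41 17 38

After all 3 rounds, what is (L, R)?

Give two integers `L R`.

Round 1 (k=41): L=27 R=198
Round 2 (k=17): L=198 R=54
Round 3 (k=38): L=54 R=205

Answer: 54 205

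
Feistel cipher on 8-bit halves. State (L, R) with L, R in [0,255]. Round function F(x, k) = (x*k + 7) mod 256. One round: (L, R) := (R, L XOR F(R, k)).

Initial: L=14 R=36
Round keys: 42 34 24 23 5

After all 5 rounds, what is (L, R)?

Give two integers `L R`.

Round 1 (k=42): L=36 R=225
Round 2 (k=34): L=225 R=205
Round 3 (k=24): L=205 R=222
Round 4 (k=23): L=222 R=52
Round 5 (k=5): L=52 R=213

Answer: 52 213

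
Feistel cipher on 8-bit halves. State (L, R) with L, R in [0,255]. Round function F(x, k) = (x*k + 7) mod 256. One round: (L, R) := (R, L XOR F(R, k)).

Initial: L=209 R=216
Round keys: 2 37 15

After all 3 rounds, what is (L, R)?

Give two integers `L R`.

Round 1 (k=2): L=216 R=102
Round 2 (k=37): L=102 R=29
Round 3 (k=15): L=29 R=220

Answer: 29 220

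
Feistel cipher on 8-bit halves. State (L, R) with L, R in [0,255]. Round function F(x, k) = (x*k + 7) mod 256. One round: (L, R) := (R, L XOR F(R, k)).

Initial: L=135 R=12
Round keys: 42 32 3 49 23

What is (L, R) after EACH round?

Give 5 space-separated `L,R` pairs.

Answer: 12,120 120,11 11,80 80,92 92,27

Derivation:
Round 1 (k=42): L=12 R=120
Round 2 (k=32): L=120 R=11
Round 3 (k=3): L=11 R=80
Round 4 (k=49): L=80 R=92
Round 5 (k=23): L=92 R=27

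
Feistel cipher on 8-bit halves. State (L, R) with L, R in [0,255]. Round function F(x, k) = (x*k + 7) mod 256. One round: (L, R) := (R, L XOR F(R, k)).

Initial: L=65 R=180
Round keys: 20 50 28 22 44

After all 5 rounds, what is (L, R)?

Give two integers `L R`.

Answer: 226 194

Derivation:
Round 1 (k=20): L=180 R=86
Round 2 (k=50): L=86 R=103
Round 3 (k=28): L=103 R=29
Round 4 (k=22): L=29 R=226
Round 5 (k=44): L=226 R=194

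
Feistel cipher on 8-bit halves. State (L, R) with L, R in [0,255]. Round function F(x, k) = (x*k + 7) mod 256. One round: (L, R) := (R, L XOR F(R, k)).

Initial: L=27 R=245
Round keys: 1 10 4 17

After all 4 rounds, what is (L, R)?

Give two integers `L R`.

Answer: 0 255

Derivation:
Round 1 (k=1): L=245 R=231
Round 2 (k=10): L=231 R=248
Round 3 (k=4): L=248 R=0
Round 4 (k=17): L=0 R=255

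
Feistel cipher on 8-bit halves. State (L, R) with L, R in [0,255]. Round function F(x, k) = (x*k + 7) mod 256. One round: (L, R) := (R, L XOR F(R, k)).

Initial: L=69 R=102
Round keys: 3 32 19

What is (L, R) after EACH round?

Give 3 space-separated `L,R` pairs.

Answer: 102,124 124,225 225,198

Derivation:
Round 1 (k=3): L=102 R=124
Round 2 (k=32): L=124 R=225
Round 3 (k=19): L=225 R=198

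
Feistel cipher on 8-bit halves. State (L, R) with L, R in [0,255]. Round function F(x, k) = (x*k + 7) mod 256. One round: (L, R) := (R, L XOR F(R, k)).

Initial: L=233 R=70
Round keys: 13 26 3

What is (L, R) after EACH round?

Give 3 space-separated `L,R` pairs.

Answer: 70,124 124,217 217,238

Derivation:
Round 1 (k=13): L=70 R=124
Round 2 (k=26): L=124 R=217
Round 3 (k=3): L=217 R=238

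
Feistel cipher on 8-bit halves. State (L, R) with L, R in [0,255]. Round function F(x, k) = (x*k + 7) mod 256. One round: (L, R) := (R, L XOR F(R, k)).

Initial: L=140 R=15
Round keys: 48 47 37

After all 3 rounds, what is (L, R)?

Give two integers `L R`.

Round 1 (k=48): L=15 R=91
Round 2 (k=47): L=91 R=179
Round 3 (k=37): L=179 R=189

Answer: 179 189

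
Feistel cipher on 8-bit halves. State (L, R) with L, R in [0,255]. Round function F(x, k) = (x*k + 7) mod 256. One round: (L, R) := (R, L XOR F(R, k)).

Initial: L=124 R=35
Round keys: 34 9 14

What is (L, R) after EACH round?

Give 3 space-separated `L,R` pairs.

Round 1 (k=34): L=35 R=209
Round 2 (k=9): L=209 R=67
Round 3 (k=14): L=67 R=96

Answer: 35,209 209,67 67,96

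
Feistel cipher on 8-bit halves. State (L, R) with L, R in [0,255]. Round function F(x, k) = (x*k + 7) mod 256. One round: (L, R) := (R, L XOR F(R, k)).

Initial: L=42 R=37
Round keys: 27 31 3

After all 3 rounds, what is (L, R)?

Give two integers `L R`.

Answer: 230 125

Derivation:
Round 1 (k=27): L=37 R=196
Round 2 (k=31): L=196 R=230
Round 3 (k=3): L=230 R=125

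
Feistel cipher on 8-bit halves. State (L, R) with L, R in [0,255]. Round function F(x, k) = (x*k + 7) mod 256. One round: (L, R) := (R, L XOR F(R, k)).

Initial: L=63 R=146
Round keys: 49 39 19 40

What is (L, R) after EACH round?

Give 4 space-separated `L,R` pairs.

Round 1 (k=49): L=146 R=198
Round 2 (k=39): L=198 R=163
Round 3 (k=19): L=163 R=230
Round 4 (k=40): L=230 R=84

Answer: 146,198 198,163 163,230 230,84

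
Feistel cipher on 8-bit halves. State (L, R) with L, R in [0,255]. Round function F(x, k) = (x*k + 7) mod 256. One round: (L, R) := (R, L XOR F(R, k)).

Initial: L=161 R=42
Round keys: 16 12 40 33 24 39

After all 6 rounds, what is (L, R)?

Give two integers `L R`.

Answer: 54 212

Derivation:
Round 1 (k=16): L=42 R=6
Round 2 (k=12): L=6 R=101
Round 3 (k=40): L=101 R=201
Round 4 (k=33): L=201 R=149
Round 5 (k=24): L=149 R=54
Round 6 (k=39): L=54 R=212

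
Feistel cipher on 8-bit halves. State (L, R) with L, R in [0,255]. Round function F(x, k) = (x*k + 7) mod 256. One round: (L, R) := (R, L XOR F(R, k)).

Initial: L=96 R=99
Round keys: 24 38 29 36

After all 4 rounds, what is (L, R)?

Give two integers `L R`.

Answer: 14 157

Derivation:
Round 1 (k=24): L=99 R=47
Round 2 (k=38): L=47 R=98
Round 3 (k=29): L=98 R=14
Round 4 (k=36): L=14 R=157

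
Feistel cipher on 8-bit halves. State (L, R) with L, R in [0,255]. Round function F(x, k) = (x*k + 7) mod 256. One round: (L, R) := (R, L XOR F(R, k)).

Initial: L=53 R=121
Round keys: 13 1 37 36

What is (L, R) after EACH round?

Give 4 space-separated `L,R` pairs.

Round 1 (k=13): L=121 R=25
Round 2 (k=1): L=25 R=89
Round 3 (k=37): L=89 R=253
Round 4 (k=36): L=253 R=194

Answer: 121,25 25,89 89,253 253,194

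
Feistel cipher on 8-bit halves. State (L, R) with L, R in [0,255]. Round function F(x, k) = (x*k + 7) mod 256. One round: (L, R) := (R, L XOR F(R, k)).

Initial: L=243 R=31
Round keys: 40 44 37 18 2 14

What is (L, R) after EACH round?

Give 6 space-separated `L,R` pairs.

Round 1 (k=40): L=31 R=44
Round 2 (k=44): L=44 R=136
Round 3 (k=37): L=136 R=131
Round 4 (k=18): L=131 R=181
Round 5 (k=2): L=181 R=242
Round 6 (k=14): L=242 R=246

Answer: 31,44 44,136 136,131 131,181 181,242 242,246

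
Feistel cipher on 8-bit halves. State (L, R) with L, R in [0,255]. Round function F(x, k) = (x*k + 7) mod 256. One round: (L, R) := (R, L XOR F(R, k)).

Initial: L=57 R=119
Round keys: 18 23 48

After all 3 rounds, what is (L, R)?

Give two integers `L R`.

Answer: 60 27

Derivation:
Round 1 (k=18): L=119 R=92
Round 2 (k=23): L=92 R=60
Round 3 (k=48): L=60 R=27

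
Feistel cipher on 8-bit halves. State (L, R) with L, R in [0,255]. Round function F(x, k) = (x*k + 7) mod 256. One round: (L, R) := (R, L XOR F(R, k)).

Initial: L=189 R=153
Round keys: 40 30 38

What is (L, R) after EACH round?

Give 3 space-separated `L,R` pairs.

Answer: 153,82 82,58 58,241

Derivation:
Round 1 (k=40): L=153 R=82
Round 2 (k=30): L=82 R=58
Round 3 (k=38): L=58 R=241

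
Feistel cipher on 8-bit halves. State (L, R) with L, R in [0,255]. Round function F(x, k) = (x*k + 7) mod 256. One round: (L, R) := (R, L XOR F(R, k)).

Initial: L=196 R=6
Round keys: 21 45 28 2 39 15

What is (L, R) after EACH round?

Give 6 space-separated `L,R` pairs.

Round 1 (k=21): L=6 R=65
Round 2 (k=45): L=65 R=114
Round 3 (k=28): L=114 R=62
Round 4 (k=2): L=62 R=241
Round 5 (k=39): L=241 R=128
Round 6 (k=15): L=128 R=118

Answer: 6,65 65,114 114,62 62,241 241,128 128,118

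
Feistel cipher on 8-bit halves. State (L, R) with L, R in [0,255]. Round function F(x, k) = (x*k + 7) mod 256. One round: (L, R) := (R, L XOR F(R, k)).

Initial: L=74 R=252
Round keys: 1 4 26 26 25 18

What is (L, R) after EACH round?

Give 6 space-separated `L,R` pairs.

Round 1 (k=1): L=252 R=73
Round 2 (k=4): L=73 R=215
Round 3 (k=26): L=215 R=148
Round 4 (k=26): L=148 R=216
Round 5 (k=25): L=216 R=139
Round 6 (k=18): L=139 R=21

Answer: 252,73 73,215 215,148 148,216 216,139 139,21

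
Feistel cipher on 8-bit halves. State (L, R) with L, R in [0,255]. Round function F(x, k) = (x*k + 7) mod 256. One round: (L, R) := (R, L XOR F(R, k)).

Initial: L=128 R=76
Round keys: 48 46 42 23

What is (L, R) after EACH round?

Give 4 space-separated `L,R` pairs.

Round 1 (k=48): L=76 R=199
Round 2 (k=46): L=199 R=133
Round 3 (k=42): L=133 R=30
Round 4 (k=23): L=30 R=60

Answer: 76,199 199,133 133,30 30,60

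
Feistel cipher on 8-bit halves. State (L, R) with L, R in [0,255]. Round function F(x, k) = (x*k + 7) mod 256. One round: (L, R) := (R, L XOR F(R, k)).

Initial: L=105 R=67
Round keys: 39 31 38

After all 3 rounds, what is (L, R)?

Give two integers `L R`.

Round 1 (k=39): L=67 R=85
Round 2 (k=31): L=85 R=17
Round 3 (k=38): L=17 R=216

Answer: 17 216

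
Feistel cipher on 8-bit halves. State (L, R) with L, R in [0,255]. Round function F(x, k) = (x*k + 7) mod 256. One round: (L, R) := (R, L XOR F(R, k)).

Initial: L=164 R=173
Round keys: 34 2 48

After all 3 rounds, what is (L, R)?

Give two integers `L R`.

Round 1 (k=34): L=173 R=165
Round 2 (k=2): L=165 R=252
Round 3 (k=48): L=252 R=226

Answer: 252 226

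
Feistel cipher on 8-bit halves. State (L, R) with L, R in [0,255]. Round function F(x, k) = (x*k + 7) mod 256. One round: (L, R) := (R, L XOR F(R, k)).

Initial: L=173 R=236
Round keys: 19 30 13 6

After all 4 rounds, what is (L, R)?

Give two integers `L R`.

Round 1 (k=19): L=236 R=38
Round 2 (k=30): L=38 R=151
Round 3 (k=13): L=151 R=148
Round 4 (k=6): L=148 R=232

Answer: 148 232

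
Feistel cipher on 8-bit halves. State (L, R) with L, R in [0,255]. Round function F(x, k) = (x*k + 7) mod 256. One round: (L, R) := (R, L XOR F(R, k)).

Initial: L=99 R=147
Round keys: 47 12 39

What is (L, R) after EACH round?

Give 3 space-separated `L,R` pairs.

Answer: 147,103 103,72 72,152

Derivation:
Round 1 (k=47): L=147 R=103
Round 2 (k=12): L=103 R=72
Round 3 (k=39): L=72 R=152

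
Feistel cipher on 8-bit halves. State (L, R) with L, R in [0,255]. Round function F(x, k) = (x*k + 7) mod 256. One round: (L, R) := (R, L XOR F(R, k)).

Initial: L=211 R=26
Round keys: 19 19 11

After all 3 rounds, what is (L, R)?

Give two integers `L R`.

Round 1 (k=19): L=26 R=38
Round 2 (k=19): L=38 R=195
Round 3 (k=11): L=195 R=78

Answer: 195 78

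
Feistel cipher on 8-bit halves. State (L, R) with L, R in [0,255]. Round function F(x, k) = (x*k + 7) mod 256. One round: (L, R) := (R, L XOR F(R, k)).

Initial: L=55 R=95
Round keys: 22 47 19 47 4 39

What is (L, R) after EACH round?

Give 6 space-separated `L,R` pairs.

Answer: 95,6 6,126 126,103 103,142 142,88 88,225

Derivation:
Round 1 (k=22): L=95 R=6
Round 2 (k=47): L=6 R=126
Round 3 (k=19): L=126 R=103
Round 4 (k=47): L=103 R=142
Round 5 (k=4): L=142 R=88
Round 6 (k=39): L=88 R=225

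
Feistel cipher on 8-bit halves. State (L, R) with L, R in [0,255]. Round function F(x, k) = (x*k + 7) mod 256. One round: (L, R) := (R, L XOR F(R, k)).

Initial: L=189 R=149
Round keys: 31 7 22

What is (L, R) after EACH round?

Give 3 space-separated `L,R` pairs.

Answer: 149,175 175,69 69,90

Derivation:
Round 1 (k=31): L=149 R=175
Round 2 (k=7): L=175 R=69
Round 3 (k=22): L=69 R=90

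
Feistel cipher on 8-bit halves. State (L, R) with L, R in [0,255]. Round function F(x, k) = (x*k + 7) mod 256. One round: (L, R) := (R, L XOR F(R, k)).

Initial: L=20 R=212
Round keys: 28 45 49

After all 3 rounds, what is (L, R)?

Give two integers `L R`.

Round 1 (k=28): L=212 R=35
Round 2 (k=45): L=35 R=250
Round 3 (k=49): L=250 R=194

Answer: 250 194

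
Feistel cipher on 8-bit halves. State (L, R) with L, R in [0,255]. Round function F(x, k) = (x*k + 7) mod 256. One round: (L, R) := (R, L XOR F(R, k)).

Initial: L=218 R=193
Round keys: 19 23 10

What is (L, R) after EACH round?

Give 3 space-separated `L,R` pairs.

Round 1 (k=19): L=193 R=128
Round 2 (k=23): L=128 R=70
Round 3 (k=10): L=70 R=67

Answer: 193,128 128,70 70,67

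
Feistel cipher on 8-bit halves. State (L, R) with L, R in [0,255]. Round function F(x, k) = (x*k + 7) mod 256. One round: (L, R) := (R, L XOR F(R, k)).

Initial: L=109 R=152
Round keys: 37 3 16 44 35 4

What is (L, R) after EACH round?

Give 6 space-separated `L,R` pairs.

Round 1 (k=37): L=152 R=146
Round 2 (k=3): L=146 R=37
Round 3 (k=16): L=37 R=197
Round 4 (k=44): L=197 R=198
Round 5 (k=35): L=198 R=220
Round 6 (k=4): L=220 R=177

Answer: 152,146 146,37 37,197 197,198 198,220 220,177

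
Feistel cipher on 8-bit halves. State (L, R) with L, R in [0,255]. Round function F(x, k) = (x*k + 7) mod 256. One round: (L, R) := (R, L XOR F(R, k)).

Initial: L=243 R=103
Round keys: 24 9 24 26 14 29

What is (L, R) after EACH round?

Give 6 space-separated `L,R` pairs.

Round 1 (k=24): L=103 R=92
Round 2 (k=9): L=92 R=36
Round 3 (k=24): L=36 R=59
Round 4 (k=26): L=59 R=33
Round 5 (k=14): L=33 R=238
Round 6 (k=29): L=238 R=220

Answer: 103,92 92,36 36,59 59,33 33,238 238,220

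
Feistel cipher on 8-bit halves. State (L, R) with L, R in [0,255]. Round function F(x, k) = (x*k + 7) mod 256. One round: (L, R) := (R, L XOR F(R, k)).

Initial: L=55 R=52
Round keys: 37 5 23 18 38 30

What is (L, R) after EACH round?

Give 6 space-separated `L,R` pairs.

Round 1 (k=37): L=52 R=188
Round 2 (k=5): L=188 R=135
Round 3 (k=23): L=135 R=148
Round 4 (k=18): L=148 R=232
Round 5 (k=38): L=232 R=227
Round 6 (k=30): L=227 R=73

Answer: 52,188 188,135 135,148 148,232 232,227 227,73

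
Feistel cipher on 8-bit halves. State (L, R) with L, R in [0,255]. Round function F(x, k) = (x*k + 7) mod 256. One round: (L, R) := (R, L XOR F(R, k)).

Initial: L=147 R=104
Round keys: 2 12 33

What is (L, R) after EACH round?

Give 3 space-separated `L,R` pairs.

Answer: 104,68 68,95 95,2

Derivation:
Round 1 (k=2): L=104 R=68
Round 2 (k=12): L=68 R=95
Round 3 (k=33): L=95 R=2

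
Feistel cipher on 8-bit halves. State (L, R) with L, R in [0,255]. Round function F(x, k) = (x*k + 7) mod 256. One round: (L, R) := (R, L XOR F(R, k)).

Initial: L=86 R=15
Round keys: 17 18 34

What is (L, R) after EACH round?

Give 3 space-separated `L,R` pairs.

Answer: 15,80 80,168 168,7

Derivation:
Round 1 (k=17): L=15 R=80
Round 2 (k=18): L=80 R=168
Round 3 (k=34): L=168 R=7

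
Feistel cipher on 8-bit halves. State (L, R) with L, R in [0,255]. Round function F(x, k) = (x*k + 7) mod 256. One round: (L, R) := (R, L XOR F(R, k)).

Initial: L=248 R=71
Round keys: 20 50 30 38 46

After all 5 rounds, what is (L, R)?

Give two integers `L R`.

Round 1 (k=20): L=71 R=107
Round 2 (k=50): L=107 R=170
Round 3 (k=30): L=170 R=152
Round 4 (k=38): L=152 R=61
Round 5 (k=46): L=61 R=101

Answer: 61 101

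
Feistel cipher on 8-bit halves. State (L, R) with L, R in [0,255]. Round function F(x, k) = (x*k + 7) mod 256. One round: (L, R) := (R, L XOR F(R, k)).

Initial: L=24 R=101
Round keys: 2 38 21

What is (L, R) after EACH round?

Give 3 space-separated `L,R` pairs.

Round 1 (k=2): L=101 R=201
Round 2 (k=38): L=201 R=184
Round 3 (k=21): L=184 R=214

Answer: 101,201 201,184 184,214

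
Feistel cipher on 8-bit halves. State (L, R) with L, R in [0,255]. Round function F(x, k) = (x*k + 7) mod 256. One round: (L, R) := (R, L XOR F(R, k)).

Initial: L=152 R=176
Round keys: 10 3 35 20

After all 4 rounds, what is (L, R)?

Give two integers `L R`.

Answer: 92 3

Derivation:
Round 1 (k=10): L=176 R=127
Round 2 (k=3): L=127 R=52
Round 3 (k=35): L=52 R=92
Round 4 (k=20): L=92 R=3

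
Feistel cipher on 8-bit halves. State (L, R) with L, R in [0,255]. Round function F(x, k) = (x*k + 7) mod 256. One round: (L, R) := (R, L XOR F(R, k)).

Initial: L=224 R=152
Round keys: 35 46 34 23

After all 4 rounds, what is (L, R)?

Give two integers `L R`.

Round 1 (k=35): L=152 R=47
Round 2 (k=46): L=47 R=225
Round 3 (k=34): L=225 R=198
Round 4 (k=23): L=198 R=48

Answer: 198 48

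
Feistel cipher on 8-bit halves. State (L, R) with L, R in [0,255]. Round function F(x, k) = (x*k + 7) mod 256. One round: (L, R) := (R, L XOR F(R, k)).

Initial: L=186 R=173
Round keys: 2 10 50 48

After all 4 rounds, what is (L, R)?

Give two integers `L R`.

Answer: 44 127

Derivation:
Round 1 (k=2): L=173 R=219
Round 2 (k=10): L=219 R=56
Round 3 (k=50): L=56 R=44
Round 4 (k=48): L=44 R=127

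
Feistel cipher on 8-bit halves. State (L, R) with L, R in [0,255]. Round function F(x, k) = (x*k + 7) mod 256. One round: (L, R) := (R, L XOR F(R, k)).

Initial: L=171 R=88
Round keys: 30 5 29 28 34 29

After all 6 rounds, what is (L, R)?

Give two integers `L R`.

Answer: 245 188

Derivation:
Round 1 (k=30): L=88 R=252
Round 2 (k=5): L=252 R=171
Round 3 (k=29): L=171 R=154
Round 4 (k=28): L=154 R=116
Round 5 (k=34): L=116 R=245
Round 6 (k=29): L=245 R=188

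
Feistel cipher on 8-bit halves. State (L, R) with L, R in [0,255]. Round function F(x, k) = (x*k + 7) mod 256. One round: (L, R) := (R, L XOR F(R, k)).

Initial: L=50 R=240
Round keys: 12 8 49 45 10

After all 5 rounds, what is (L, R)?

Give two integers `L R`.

Round 1 (k=12): L=240 R=117
Round 2 (k=8): L=117 R=95
Round 3 (k=49): L=95 R=67
Round 4 (k=45): L=67 R=145
Round 5 (k=10): L=145 R=242

Answer: 145 242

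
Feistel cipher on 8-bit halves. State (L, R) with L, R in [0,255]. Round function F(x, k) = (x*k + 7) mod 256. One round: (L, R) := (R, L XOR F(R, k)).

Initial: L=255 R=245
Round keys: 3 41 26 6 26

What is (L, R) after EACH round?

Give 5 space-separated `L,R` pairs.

Round 1 (k=3): L=245 R=25
Round 2 (k=41): L=25 R=253
Round 3 (k=26): L=253 R=160
Round 4 (k=6): L=160 R=58
Round 5 (k=26): L=58 R=75

Answer: 245,25 25,253 253,160 160,58 58,75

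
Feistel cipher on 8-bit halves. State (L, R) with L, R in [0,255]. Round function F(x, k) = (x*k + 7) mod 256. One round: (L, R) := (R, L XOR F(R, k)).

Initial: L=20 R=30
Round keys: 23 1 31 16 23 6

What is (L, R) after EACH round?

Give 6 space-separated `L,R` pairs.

Round 1 (k=23): L=30 R=173
Round 2 (k=1): L=173 R=170
Round 3 (k=31): L=170 R=48
Round 4 (k=16): L=48 R=173
Round 5 (k=23): L=173 R=162
Round 6 (k=6): L=162 R=126

Answer: 30,173 173,170 170,48 48,173 173,162 162,126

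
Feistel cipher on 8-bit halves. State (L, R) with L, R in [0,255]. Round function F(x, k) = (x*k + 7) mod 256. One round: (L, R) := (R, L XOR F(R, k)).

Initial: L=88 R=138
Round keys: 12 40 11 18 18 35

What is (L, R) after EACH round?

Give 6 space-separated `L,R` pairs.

Round 1 (k=12): L=138 R=39
Round 2 (k=40): L=39 R=149
Round 3 (k=11): L=149 R=73
Round 4 (k=18): L=73 R=188
Round 5 (k=18): L=188 R=118
Round 6 (k=35): L=118 R=149

Answer: 138,39 39,149 149,73 73,188 188,118 118,149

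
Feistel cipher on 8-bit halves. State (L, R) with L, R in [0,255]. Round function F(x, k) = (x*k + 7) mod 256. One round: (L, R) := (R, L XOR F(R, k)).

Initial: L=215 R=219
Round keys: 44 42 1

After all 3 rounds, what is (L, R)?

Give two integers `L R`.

Answer: 132 247

Derivation:
Round 1 (k=44): L=219 R=124
Round 2 (k=42): L=124 R=132
Round 3 (k=1): L=132 R=247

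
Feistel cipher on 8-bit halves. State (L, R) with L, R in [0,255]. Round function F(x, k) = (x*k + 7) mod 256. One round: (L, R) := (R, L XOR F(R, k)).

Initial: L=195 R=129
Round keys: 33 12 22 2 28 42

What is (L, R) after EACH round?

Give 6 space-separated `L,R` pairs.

Round 1 (k=33): L=129 R=107
Round 2 (k=12): L=107 R=138
Round 3 (k=22): L=138 R=136
Round 4 (k=2): L=136 R=157
Round 5 (k=28): L=157 R=187
Round 6 (k=42): L=187 R=40

Answer: 129,107 107,138 138,136 136,157 157,187 187,40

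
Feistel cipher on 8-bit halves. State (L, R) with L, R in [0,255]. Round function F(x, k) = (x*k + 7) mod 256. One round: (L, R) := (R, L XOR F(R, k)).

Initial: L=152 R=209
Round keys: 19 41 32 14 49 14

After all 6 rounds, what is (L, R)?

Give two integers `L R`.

Round 1 (k=19): L=209 R=18
Round 2 (k=41): L=18 R=56
Round 3 (k=32): L=56 R=21
Round 4 (k=14): L=21 R=21
Round 5 (k=49): L=21 R=25
Round 6 (k=14): L=25 R=112

Answer: 25 112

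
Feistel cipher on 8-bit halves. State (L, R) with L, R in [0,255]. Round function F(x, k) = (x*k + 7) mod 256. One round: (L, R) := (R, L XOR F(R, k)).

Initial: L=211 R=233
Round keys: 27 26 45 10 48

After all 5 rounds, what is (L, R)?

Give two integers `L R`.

Round 1 (k=27): L=233 R=73
Round 2 (k=26): L=73 R=152
Round 3 (k=45): L=152 R=246
Round 4 (k=10): L=246 R=59
Round 5 (k=48): L=59 R=225

Answer: 59 225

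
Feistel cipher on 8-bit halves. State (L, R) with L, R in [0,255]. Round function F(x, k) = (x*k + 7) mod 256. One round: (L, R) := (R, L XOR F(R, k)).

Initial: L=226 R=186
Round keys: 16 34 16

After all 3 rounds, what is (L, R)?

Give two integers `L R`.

Answer: 139 242

Derivation:
Round 1 (k=16): L=186 R=69
Round 2 (k=34): L=69 R=139
Round 3 (k=16): L=139 R=242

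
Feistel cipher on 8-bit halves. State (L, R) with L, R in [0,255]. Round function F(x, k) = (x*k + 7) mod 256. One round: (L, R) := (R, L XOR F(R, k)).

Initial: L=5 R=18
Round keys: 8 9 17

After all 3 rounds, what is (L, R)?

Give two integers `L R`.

Round 1 (k=8): L=18 R=146
Round 2 (k=9): L=146 R=59
Round 3 (k=17): L=59 R=96

Answer: 59 96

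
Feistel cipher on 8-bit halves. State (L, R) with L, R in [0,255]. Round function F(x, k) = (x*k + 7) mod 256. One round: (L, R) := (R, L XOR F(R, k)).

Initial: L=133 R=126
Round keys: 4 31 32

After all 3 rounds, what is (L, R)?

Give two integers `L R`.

Round 1 (k=4): L=126 R=122
Round 2 (k=31): L=122 R=179
Round 3 (k=32): L=179 R=29

Answer: 179 29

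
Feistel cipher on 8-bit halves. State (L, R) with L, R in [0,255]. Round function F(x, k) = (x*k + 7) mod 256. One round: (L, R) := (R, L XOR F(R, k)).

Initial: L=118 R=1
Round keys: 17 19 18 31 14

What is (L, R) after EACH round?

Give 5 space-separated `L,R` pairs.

Round 1 (k=17): L=1 R=110
Round 2 (k=19): L=110 R=48
Round 3 (k=18): L=48 R=9
Round 4 (k=31): L=9 R=46
Round 5 (k=14): L=46 R=130

Answer: 1,110 110,48 48,9 9,46 46,130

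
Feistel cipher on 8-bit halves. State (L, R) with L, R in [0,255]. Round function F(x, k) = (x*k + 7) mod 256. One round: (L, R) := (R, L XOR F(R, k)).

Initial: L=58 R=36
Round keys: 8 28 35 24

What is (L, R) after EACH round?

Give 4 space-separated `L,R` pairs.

Answer: 36,29 29,23 23,49 49,136

Derivation:
Round 1 (k=8): L=36 R=29
Round 2 (k=28): L=29 R=23
Round 3 (k=35): L=23 R=49
Round 4 (k=24): L=49 R=136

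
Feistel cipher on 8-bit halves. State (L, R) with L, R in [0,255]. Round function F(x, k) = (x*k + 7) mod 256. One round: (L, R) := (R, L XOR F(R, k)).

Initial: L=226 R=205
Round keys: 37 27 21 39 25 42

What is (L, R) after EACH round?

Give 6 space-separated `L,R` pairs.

Answer: 205,74 74,24 24,181 181,130 130,12 12,125

Derivation:
Round 1 (k=37): L=205 R=74
Round 2 (k=27): L=74 R=24
Round 3 (k=21): L=24 R=181
Round 4 (k=39): L=181 R=130
Round 5 (k=25): L=130 R=12
Round 6 (k=42): L=12 R=125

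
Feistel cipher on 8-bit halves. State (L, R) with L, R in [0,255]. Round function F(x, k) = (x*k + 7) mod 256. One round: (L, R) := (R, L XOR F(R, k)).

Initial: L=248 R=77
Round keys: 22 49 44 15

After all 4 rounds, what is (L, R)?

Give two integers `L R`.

Answer: 14 64

Derivation:
Round 1 (k=22): L=77 R=93
Round 2 (k=49): L=93 R=153
Round 3 (k=44): L=153 R=14
Round 4 (k=15): L=14 R=64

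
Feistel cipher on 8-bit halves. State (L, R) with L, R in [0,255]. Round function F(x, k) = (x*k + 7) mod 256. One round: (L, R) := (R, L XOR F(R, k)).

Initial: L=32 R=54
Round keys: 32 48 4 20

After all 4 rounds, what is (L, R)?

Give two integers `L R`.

Round 1 (k=32): L=54 R=231
Round 2 (k=48): L=231 R=97
Round 3 (k=4): L=97 R=108
Round 4 (k=20): L=108 R=22

Answer: 108 22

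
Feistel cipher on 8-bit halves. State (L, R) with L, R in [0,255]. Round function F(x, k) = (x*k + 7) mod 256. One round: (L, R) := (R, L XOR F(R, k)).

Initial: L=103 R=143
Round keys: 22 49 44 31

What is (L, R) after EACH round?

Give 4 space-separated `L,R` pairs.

Round 1 (k=22): L=143 R=54
Round 2 (k=49): L=54 R=210
Round 3 (k=44): L=210 R=41
Round 4 (k=31): L=41 R=44

Answer: 143,54 54,210 210,41 41,44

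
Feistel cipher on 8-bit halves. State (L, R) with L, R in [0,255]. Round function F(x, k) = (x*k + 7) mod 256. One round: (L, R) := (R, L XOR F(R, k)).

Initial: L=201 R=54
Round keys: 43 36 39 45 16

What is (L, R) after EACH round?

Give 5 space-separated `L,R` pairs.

Round 1 (k=43): L=54 R=208
Round 2 (k=36): L=208 R=113
Round 3 (k=39): L=113 R=238
Round 4 (k=45): L=238 R=172
Round 5 (k=16): L=172 R=41

Answer: 54,208 208,113 113,238 238,172 172,41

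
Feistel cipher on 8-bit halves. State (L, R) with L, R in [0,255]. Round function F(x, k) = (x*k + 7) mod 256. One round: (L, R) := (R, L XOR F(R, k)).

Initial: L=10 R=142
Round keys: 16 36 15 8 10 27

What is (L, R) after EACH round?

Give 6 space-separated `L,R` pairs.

Round 1 (k=16): L=142 R=237
Round 2 (k=36): L=237 R=213
Round 3 (k=15): L=213 R=111
Round 4 (k=8): L=111 R=170
Round 5 (k=10): L=170 R=196
Round 6 (k=27): L=196 R=25

Answer: 142,237 237,213 213,111 111,170 170,196 196,25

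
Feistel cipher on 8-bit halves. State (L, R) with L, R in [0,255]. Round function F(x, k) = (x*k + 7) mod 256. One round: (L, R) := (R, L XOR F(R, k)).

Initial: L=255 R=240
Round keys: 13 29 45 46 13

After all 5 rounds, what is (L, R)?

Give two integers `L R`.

Answer: 220 65

Derivation:
Round 1 (k=13): L=240 R=200
Round 2 (k=29): L=200 R=95
Round 3 (k=45): L=95 R=114
Round 4 (k=46): L=114 R=220
Round 5 (k=13): L=220 R=65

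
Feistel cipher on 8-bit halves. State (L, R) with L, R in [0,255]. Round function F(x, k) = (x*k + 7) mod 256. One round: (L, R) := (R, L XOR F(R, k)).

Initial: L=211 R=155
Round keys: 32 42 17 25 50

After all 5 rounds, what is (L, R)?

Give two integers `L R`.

Round 1 (k=32): L=155 R=180
Round 2 (k=42): L=180 R=20
Round 3 (k=17): L=20 R=239
Round 4 (k=25): L=239 R=74
Round 5 (k=50): L=74 R=148

Answer: 74 148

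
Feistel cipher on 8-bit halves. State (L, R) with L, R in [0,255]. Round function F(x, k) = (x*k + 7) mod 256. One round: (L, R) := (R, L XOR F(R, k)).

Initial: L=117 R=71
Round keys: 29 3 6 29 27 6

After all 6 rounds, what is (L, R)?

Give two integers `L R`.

Answer: 71 215

Derivation:
Round 1 (k=29): L=71 R=103
Round 2 (k=3): L=103 R=123
Round 3 (k=6): L=123 R=142
Round 4 (k=29): L=142 R=102
Round 5 (k=27): L=102 R=71
Round 6 (k=6): L=71 R=215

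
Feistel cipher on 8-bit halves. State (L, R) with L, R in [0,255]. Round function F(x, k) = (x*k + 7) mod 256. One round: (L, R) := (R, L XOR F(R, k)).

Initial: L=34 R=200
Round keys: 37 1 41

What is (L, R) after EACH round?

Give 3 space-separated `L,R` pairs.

Answer: 200,205 205,28 28,78

Derivation:
Round 1 (k=37): L=200 R=205
Round 2 (k=1): L=205 R=28
Round 3 (k=41): L=28 R=78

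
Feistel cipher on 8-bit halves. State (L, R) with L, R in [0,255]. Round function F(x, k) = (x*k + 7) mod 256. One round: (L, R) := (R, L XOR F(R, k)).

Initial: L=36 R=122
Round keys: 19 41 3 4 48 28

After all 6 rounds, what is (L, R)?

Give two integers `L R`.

Answer: 147 22

Derivation:
Round 1 (k=19): L=122 R=49
Round 2 (k=41): L=49 R=154
Round 3 (k=3): L=154 R=228
Round 4 (k=4): L=228 R=13
Round 5 (k=48): L=13 R=147
Round 6 (k=28): L=147 R=22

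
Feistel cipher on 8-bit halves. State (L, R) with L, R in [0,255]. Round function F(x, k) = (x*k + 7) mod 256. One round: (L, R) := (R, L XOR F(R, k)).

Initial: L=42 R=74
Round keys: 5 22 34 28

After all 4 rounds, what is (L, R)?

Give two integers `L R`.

Answer: 126 172

Derivation:
Round 1 (k=5): L=74 R=83
Round 2 (k=22): L=83 R=99
Round 3 (k=34): L=99 R=126
Round 4 (k=28): L=126 R=172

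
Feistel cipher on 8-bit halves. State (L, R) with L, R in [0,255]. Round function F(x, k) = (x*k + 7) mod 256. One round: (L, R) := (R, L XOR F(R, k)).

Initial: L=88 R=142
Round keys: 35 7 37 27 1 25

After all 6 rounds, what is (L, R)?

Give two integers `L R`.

Answer: 14 4

Derivation:
Round 1 (k=35): L=142 R=41
Round 2 (k=7): L=41 R=168
Round 3 (k=37): L=168 R=102
Round 4 (k=27): L=102 R=97
Round 5 (k=1): L=97 R=14
Round 6 (k=25): L=14 R=4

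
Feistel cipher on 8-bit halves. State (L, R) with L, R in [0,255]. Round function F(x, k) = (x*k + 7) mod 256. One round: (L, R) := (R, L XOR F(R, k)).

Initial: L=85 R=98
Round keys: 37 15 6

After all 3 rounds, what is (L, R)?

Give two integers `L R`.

Round 1 (k=37): L=98 R=100
Round 2 (k=15): L=100 R=129
Round 3 (k=6): L=129 R=105

Answer: 129 105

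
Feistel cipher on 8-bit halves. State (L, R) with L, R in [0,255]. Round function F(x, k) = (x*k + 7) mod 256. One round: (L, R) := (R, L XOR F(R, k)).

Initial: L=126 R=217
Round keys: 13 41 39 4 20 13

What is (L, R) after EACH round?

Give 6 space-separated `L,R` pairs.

Round 1 (k=13): L=217 R=114
Round 2 (k=41): L=114 R=144
Round 3 (k=39): L=144 R=133
Round 4 (k=4): L=133 R=139
Round 5 (k=20): L=139 R=102
Round 6 (k=13): L=102 R=190

Answer: 217,114 114,144 144,133 133,139 139,102 102,190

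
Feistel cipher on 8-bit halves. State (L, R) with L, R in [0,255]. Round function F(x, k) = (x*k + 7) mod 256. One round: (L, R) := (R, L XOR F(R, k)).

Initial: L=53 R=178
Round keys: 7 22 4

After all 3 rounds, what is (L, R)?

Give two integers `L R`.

Round 1 (k=7): L=178 R=208
Round 2 (k=22): L=208 R=85
Round 3 (k=4): L=85 R=139

Answer: 85 139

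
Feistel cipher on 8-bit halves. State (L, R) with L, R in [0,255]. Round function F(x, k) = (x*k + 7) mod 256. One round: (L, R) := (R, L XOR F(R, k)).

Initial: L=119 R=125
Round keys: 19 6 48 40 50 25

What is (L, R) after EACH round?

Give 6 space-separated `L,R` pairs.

Round 1 (k=19): L=125 R=57
Round 2 (k=6): L=57 R=32
Round 3 (k=48): L=32 R=62
Round 4 (k=40): L=62 R=151
Round 5 (k=50): L=151 R=187
Round 6 (k=25): L=187 R=221

Answer: 125,57 57,32 32,62 62,151 151,187 187,221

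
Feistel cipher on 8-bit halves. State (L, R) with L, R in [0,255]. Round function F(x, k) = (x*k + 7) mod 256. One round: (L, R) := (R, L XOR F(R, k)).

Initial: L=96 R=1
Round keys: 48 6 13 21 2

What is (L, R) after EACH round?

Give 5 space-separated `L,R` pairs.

Answer: 1,87 87,16 16,128 128,151 151,181

Derivation:
Round 1 (k=48): L=1 R=87
Round 2 (k=6): L=87 R=16
Round 3 (k=13): L=16 R=128
Round 4 (k=21): L=128 R=151
Round 5 (k=2): L=151 R=181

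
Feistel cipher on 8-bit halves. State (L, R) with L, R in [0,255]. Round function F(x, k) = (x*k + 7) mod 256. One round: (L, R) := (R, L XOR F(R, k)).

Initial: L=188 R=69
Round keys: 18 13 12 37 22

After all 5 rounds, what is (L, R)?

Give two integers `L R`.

Answer: 216 137

Derivation:
Round 1 (k=18): L=69 R=93
Round 2 (k=13): L=93 R=133
Round 3 (k=12): L=133 R=30
Round 4 (k=37): L=30 R=216
Round 5 (k=22): L=216 R=137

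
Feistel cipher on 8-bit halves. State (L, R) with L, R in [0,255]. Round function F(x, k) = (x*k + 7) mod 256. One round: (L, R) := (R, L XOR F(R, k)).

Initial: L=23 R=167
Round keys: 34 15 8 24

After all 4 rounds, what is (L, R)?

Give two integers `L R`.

Answer: 53 93

Derivation:
Round 1 (k=34): L=167 R=34
Round 2 (k=15): L=34 R=162
Round 3 (k=8): L=162 R=53
Round 4 (k=24): L=53 R=93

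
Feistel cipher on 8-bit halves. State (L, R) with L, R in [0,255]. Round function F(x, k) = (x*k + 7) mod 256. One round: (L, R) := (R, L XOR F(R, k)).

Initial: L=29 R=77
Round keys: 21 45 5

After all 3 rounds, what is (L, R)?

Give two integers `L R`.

Answer: 101 69

Derivation:
Round 1 (k=21): L=77 R=69
Round 2 (k=45): L=69 R=101
Round 3 (k=5): L=101 R=69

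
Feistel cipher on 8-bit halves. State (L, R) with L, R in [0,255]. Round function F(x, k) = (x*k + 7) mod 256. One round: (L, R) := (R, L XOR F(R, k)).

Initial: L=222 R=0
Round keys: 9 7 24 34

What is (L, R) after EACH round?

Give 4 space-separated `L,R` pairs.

Round 1 (k=9): L=0 R=217
Round 2 (k=7): L=217 R=246
Round 3 (k=24): L=246 R=206
Round 4 (k=34): L=206 R=149

Answer: 0,217 217,246 246,206 206,149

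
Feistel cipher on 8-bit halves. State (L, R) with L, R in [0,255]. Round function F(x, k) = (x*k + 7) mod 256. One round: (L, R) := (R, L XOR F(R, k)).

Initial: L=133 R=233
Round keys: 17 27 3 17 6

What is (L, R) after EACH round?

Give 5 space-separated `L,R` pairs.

Answer: 233,5 5,103 103,57 57,183 183,104

Derivation:
Round 1 (k=17): L=233 R=5
Round 2 (k=27): L=5 R=103
Round 3 (k=3): L=103 R=57
Round 4 (k=17): L=57 R=183
Round 5 (k=6): L=183 R=104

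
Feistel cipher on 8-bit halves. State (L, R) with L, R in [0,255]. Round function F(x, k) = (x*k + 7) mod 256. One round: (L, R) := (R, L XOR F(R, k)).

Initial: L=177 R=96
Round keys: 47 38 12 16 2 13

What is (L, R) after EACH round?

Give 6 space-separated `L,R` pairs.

Round 1 (k=47): L=96 R=22
Round 2 (k=38): L=22 R=43
Round 3 (k=12): L=43 R=29
Round 4 (k=16): L=29 R=252
Round 5 (k=2): L=252 R=226
Round 6 (k=13): L=226 R=125

Answer: 96,22 22,43 43,29 29,252 252,226 226,125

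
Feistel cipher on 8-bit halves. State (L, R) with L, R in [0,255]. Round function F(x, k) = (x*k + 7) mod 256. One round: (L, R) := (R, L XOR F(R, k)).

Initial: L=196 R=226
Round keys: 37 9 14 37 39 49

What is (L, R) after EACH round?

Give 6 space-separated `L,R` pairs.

Answer: 226,117 117,198 198,174 174,235 235,122 122,138

Derivation:
Round 1 (k=37): L=226 R=117
Round 2 (k=9): L=117 R=198
Round 3 (k=14): L=198 R=174
Round 4 (k=37): L=174 R=235
Round 5 (k=39): L=235 R=122
Round 6 (k=49): L=122 R=138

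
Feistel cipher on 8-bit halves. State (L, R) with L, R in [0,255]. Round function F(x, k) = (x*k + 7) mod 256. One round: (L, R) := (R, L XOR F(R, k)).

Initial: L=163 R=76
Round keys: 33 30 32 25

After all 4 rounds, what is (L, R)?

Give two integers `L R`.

Answer: 23 45

Derivation:
Round 1 (k=33): L=76 R=112
Round 2 (k=30): L=112 R=107
Round 3 (k=32): L=107 R=23
Round 4 (k=25): L=23 R=45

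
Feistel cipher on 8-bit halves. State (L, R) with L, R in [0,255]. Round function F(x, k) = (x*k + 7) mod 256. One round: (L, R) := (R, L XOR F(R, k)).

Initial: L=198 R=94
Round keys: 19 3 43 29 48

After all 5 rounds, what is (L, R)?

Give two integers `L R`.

Round 1 (k=19): L=94 R=199
Round 2 (k=3): L=199 R=2
Round 3 (k=43): L=2 R=154
Round 4 (k=29): L=154 R=123
Round 5 (k=48): L=123 R=141

Answer: 123 141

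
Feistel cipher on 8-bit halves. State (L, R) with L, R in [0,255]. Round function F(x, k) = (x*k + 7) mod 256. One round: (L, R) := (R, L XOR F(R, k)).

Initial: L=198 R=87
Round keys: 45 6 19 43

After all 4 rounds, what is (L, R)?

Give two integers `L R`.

Round 1 (k=45): L=87 R=148
Round 2 (k=6): L=148 R=40
Round 3 (k=19): L=40 R=107
Round 4 (k=43): L=107 R=40

Answer: 107 40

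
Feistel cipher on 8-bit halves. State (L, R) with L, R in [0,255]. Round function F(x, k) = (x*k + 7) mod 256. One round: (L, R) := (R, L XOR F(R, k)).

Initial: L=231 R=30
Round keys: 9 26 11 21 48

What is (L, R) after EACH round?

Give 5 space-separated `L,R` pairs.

Round 1 (k=9): L=30 R=242
Round 2 (k=26): L=242 R=133
Round 3 (k=11): L=133 R=76
Round 4 (k=21): L=76 R=198
Round 5 (k=48): L=198 R=107

Answer: 30,242 242,133 133,76 76,198 198,107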